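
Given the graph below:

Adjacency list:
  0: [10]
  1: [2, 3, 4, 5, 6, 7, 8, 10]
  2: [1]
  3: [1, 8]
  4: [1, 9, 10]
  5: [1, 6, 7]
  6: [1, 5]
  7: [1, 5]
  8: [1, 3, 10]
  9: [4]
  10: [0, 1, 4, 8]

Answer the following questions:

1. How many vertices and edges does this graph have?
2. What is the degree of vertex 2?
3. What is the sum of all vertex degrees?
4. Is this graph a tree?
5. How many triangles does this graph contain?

Count: 11 vertices, 15 edges.
Vertex 2 has neighbors [1], degree = 1.
Handshaking lemma: 2 * 15 = 30.
A tree on 11 vertices has 10 edges. This graph has 15 edges (5 extra). Not a tree.
Number of triangles = 5.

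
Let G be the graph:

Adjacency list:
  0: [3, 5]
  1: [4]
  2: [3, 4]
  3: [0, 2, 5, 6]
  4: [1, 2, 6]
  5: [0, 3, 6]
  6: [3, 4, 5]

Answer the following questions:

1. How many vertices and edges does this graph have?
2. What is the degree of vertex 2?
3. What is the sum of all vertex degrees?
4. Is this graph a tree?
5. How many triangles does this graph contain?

Count: 7 vertices, 9 edges.
Vertex 2 has neighbors [3, 4], degree = 2.
Handshaking lemma: 2 * 9 = 18.
A tree on 7 vertices has 6 edges. This graph has 9 edges (3 extra). Not a tree.
Number of triangles = 2.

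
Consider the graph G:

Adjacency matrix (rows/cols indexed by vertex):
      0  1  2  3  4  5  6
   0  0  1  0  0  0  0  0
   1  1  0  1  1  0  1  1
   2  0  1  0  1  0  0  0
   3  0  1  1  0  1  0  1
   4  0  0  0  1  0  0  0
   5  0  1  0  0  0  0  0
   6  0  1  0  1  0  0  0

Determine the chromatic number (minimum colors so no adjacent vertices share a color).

The graph has a maximum clique of size 3 (lower bound on chromatic number).
A valid 3-coloring: {0: 1, 1: 0, 2: 2, 3: 1, 4: 0, 5: 1, 6: 2}.
Chromatic number = 3.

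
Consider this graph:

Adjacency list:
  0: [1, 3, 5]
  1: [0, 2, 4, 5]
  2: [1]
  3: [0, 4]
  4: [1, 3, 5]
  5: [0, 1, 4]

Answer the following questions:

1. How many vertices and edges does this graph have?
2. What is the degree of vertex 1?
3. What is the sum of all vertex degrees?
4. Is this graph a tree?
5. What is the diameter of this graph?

Count: 6 vertices, 8 edges.
Vertex 1 has neighbors [0, 2, 4, 5], degree = 4.
Handshaking lemma: 2 * 8 = 16.
A tree on 6 vertices has 5 edges. This graph has 8 edges (3 extra). Not a tree.
Diameter (longest shortest path) = 3.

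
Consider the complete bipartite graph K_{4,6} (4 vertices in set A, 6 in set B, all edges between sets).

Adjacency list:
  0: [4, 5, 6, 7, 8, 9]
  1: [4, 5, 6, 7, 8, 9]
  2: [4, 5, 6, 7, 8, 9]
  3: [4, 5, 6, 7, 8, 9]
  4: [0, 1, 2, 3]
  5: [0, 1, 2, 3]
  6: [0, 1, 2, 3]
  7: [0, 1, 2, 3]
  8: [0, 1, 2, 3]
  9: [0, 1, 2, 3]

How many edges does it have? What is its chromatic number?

K_{4,6} has 4 * 6 = 24 edges.
Bipartite graphs have chromatic number 2 (color each partition differently).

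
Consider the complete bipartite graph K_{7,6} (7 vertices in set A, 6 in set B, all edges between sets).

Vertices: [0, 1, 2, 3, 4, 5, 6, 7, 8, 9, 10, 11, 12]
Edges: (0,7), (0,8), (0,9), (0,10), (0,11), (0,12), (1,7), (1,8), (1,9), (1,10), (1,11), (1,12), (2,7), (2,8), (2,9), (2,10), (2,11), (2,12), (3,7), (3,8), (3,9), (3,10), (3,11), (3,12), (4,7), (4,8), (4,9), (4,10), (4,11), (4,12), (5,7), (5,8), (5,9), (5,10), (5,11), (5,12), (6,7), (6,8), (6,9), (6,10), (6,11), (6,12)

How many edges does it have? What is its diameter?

K_{7,6} has 7 * 6 = 42 edges.
Any vertex reaches any opposite-side vertex in 1 step; same-side vertices reach in 2 steps via any opposite-side vertex.
Diameter = 2.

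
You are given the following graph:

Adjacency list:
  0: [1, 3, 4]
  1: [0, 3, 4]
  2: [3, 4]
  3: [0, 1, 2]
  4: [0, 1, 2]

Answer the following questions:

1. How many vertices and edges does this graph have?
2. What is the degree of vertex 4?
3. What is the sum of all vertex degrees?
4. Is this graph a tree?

Count: 5 vertices, 7 edges.
Vertex 4 has neighbors [0, 1, 2], degree = 3.
Handshaking lemma: 2 * 7 = 14.
A tree on 5 vertices has 4 edges. This graph has 7 edges (3 extra). Not a tree.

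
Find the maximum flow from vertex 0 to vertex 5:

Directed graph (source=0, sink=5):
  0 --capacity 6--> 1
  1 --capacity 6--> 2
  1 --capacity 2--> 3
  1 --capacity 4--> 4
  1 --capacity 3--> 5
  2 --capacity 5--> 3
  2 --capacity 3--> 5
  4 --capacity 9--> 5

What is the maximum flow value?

Computing max flow:
  Flow on (0->1): 6/6
  Flow on (1->2): 3/6
  Flow on (1->5): 3/3
  Flow on (2->5): 3/3
Maximum flow = 6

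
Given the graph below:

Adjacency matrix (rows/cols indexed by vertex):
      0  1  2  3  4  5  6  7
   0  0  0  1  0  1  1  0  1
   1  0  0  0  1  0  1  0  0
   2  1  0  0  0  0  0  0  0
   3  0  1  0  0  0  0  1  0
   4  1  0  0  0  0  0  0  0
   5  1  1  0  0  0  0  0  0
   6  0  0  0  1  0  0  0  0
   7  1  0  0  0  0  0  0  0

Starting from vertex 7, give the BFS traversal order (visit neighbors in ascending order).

BFS from vertex 7 (neighbors processed in ascending order):
Visit order: 7, 0, 2, 4, 5, 1, 3, 6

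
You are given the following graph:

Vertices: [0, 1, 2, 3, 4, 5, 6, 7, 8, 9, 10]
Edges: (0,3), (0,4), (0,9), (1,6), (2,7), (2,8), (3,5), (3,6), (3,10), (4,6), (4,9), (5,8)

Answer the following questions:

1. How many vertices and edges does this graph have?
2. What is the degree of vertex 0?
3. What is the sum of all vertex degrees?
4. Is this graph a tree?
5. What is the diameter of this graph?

Count: 11 vertices, 12 edges.
Vertex 0 has neighbors [3, 4, 9], degree = 3.
Handshaking lemma: 2 * 12 = 24.
A tree on 11 vertices has 10 edges. This graph has 12 edges (2 extra). Not a tree.
Diameter (longest shortest path) = 6.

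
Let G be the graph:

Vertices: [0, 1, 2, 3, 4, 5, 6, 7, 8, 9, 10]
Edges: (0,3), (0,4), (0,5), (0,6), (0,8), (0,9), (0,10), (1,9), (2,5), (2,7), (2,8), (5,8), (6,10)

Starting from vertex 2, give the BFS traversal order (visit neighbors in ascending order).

BFS from vertex 2 (neighbors processed in ascending order):
Visit order: 2, 5, 7, 8, 0, 3, 4, 6, 9, 10, 1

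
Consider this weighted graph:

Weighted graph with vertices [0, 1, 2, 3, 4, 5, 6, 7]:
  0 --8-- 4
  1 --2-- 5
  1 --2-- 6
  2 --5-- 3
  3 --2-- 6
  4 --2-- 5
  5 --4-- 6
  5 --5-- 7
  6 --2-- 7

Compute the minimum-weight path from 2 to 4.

Using Dijkstra's algorithm from vertex 2:
Shortest path: 2 -> 3 -> 6 -> 5 -> 4
Total weight: 5 + 2 + 4 + 2 = 13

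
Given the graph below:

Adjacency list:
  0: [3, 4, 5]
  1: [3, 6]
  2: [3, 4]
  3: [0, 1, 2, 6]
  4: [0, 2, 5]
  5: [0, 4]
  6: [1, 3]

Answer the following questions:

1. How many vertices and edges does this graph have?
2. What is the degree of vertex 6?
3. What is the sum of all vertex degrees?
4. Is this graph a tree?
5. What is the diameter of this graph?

Count: 7 vertices, 9 edges.
Vertex 6 has neighbors [1, 3], degree = 2.
Handshaking lemma: 2 * 9 = 18.
A tree on 7 vertices has 6 edges. This graph has 9 edges (3 extra). Not a tree.
Diameter (longest shortest path) = 3.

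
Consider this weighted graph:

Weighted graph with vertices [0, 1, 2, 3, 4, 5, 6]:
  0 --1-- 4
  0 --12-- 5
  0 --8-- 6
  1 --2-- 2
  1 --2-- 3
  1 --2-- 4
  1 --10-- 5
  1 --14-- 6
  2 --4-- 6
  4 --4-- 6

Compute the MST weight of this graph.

Applying Kruskal's algorithm (sort edges by weight, add if no cycle):
  Add (0,4) w=1
  Add (1,4) w=2
  Add (1,3) w=2
  Add (1,2) w=2
  Add (2,6) w=4
  Skip (4,6) w=4 (creates cycle)
  Skip (0,6) w=8 (creates cycle)
  Add (1,5) w=10
  Skip (0,5) w=12 (creates cycle)
  Skip (1,6) w=14 (creates cycle)
MST weight = 21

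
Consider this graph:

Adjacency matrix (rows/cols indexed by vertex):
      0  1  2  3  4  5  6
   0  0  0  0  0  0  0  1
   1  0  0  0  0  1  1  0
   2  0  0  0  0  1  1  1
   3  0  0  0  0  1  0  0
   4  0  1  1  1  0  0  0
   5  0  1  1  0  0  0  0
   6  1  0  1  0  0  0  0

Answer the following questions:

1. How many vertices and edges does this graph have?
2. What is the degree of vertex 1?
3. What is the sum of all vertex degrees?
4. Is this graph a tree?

Count: 7 vertices, 7 edges.
Vertex 1 has neighbors [4, 5], degree = 2.
Handshaking lemma: 2 * 7 = 14.
A tree on 7 vertices has 6 edges. This graph has 7 edges (1 extra). Not a tree.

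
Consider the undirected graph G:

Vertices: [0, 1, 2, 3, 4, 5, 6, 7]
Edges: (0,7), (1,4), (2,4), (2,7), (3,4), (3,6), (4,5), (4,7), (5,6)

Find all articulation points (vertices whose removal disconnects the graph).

An articulation point is a vertex whose removal disconnects the graph.
Articulation points: [4, 7]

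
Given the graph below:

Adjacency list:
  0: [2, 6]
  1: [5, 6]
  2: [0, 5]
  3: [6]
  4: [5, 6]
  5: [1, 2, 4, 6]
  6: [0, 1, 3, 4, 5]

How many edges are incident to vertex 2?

Vertex 2 has neighbors [0, 5], so deg(2) = 2.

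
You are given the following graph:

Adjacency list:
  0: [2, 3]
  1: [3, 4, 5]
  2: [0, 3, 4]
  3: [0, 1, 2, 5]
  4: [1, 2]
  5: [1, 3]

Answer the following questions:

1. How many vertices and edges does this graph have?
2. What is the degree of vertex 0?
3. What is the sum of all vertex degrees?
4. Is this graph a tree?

Count: 6 vertices, 8 edges.
Vertex 0 has neighbors [2, 3], degree = 2.
Handshaking lemma: 2 * 8 = 16.
A tree on 6 vertices has 5 edges. This graph has 8 edges (3 extra). Not a tree.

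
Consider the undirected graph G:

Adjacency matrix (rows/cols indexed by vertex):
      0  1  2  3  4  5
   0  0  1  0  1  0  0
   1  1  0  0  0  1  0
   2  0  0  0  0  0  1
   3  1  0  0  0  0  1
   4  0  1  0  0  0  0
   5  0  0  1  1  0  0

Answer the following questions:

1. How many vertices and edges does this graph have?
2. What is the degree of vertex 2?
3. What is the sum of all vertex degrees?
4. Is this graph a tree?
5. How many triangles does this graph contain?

Count: 6 vertices, 5 edges.
Vertex 2 has neighbors [5], degree = 1.
Handshaking lemma: 2 * 5 = 10.
A graph is a tree iff it is connected and has exactly n-1 edges. This graph is connected (all 6 vertices in one component) and has 6-1 = 5 edges. It is a tree.
Number of triangles = 0.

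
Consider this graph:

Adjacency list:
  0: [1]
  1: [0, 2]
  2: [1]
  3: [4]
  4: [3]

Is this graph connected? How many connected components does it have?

Checking connectivity: the graph has 2 connected component(s).
Components: [[0, 1, 2], [3, 4]]. The graph is NOT connected.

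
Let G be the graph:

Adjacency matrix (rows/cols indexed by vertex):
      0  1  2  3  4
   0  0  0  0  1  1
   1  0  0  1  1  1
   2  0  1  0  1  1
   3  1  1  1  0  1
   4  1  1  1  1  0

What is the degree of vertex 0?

Vertex 0 has neighbors [3, 4], so deg(0) = 2.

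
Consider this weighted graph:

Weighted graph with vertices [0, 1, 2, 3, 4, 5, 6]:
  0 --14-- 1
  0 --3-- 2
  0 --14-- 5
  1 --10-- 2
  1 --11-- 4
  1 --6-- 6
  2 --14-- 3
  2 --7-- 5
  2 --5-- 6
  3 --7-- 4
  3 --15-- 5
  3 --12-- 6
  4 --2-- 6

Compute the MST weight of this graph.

Applying Kruskal's algorithm (sort edges by weight, add if no cycle):
  Add (4,6) w=2
  Add (0,2) w=3
  Add (2,6) w=5
  Add (1,6) w=6
  Add (2,5) w=7
  Add (3,4) w=7
  Skip (1,2) w=10 (creates cycle)
  Skip (1,4) w=11 (creates cycle)
  Skip (3,6) w=12 (creates cycle)
  Skip (0,1) w=14 (creates cycle)
  Skip (0,5) w=14 (creates cycle)
  Skip (2,3) w=14 (creates cycle)
  Skip (3,5) w=15 (creates cycle)
MST weight = 30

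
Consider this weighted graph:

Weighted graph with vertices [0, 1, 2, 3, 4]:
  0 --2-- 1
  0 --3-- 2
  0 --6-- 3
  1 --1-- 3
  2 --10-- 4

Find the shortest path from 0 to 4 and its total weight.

Using Dijkstra's algorithm from vertex 0:
Shortest path: 0 -> 2 -> 4
Total weight: 3 + 10 = 13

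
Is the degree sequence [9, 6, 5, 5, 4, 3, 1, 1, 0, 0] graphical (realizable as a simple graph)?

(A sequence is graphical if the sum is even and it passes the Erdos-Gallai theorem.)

Sum of degrees = 34. Sum is even but fails Erdos-Gallai. The sequence is NOT graphical.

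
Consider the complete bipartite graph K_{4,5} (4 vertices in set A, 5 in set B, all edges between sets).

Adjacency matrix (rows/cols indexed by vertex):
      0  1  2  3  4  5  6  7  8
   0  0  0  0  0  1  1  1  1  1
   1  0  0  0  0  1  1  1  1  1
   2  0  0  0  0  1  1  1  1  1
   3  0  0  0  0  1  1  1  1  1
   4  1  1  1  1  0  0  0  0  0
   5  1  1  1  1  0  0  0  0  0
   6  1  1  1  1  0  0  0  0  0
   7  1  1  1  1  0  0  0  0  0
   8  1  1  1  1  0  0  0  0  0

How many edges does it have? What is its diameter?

K_{4,5} has 4 * 5 = 20 edges.
Any vertex reaches any opposite-side vertex in 1 step; same-side vertices reach in 2 steps via any opposite-side vertex.
Diameter = 2.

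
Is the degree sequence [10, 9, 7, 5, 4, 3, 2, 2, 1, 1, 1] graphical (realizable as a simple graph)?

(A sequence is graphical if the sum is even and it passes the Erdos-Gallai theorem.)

Sum of degrees = 45. Sum is odd, so the sequence is NOT graphical.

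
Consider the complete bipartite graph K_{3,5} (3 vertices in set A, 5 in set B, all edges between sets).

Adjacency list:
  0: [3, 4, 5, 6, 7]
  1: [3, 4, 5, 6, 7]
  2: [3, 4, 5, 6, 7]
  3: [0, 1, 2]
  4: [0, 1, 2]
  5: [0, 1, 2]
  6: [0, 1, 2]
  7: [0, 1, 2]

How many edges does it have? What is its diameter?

K_{3,5} has 3 * 5 = 15 edges.
Any vertex reaches any opposite-side vertex in 1 step; same-side vertices reach in 2 steps via any opposite-side vertex.
Diameter = 2.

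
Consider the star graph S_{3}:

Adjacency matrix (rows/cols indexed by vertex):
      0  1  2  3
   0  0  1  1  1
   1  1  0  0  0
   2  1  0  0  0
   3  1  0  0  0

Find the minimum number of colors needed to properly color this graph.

S_{3} has one hub adjacent to 3 leaves; leaves are pairwise non-adjacent.
Color the hub 0 and every leaf 1.
Chromatic number = 2.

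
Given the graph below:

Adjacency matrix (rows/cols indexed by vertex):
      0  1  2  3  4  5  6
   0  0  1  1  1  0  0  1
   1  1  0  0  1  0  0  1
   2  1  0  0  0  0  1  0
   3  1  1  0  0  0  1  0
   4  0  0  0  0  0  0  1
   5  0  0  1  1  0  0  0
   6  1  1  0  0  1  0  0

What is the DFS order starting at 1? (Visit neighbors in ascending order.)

DFS from vertex 1 (neighbors processed in ascending order):
Visit order: 1, 0, 2, 5, 3, 6, 4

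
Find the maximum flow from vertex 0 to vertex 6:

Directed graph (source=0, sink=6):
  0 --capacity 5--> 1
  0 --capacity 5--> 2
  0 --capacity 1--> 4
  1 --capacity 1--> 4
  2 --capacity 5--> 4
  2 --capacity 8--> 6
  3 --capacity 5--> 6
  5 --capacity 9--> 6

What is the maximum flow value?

Computing max flow:
  Flow on (0->2): 5/5
  Flow on (2->6): 5/8
Maximum flow = 5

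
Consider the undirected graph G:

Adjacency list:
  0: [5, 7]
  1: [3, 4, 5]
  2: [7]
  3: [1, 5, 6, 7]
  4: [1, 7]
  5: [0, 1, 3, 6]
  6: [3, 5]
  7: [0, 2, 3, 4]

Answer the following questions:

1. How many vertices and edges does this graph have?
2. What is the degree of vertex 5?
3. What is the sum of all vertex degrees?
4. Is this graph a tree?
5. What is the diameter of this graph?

Count: 8 vertices, 11 edges.
Vertex 5 has neighbors [0, 1, 3, 6], degree = 4.
Handshaking lemma: 2 * 11 = 22.
A tree on 8 vertices has 7 edges. This graph has 11 edges (4 extra). Not a tree.
Diameter (longest shortest path) = 3.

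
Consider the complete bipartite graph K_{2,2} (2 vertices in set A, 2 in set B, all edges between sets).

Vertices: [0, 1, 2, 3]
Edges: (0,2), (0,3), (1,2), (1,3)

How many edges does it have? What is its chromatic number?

K_{2,2} has 2 * 2 = 4 edges.
Bipartite graphs have chromatic number 2 (color each partition differently).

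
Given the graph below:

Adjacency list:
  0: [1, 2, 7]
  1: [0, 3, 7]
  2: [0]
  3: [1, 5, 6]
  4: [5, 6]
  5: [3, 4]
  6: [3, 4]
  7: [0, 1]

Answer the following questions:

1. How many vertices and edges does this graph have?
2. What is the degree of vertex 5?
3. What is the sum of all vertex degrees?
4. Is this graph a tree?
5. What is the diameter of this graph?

Count: 8 vertices, 9 edges.
Vertex 5 has neighbors [3, 4], degree = 2.
Handshaking lemma: 2 * 9 = 18.
A tree on 8 vertices has 7 edges. This graph has 9 edges (2 extra). Not a tree.
Diameter (longest shortest path) = 5.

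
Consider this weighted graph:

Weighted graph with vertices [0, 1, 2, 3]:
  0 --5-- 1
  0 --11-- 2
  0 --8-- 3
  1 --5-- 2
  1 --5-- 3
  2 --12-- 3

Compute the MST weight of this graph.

Applying Kruskal's algorithm (sort edges by weight, add if no cycle):
  Add (0,1) w=5
  Add (1,2) w=5
  Add (1,3) w=5
  Skip (0,3) w=8 (creates cycle)
  Skip (0,2) w=11 (creates cycle)
  Skip (2,3) w=12 (creates cycle)
MST weight = 15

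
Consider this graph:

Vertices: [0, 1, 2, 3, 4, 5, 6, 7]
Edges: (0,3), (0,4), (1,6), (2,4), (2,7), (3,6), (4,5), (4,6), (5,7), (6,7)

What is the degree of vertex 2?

Vertex 2 has neighbors [4, 7], so deg(2) = 2.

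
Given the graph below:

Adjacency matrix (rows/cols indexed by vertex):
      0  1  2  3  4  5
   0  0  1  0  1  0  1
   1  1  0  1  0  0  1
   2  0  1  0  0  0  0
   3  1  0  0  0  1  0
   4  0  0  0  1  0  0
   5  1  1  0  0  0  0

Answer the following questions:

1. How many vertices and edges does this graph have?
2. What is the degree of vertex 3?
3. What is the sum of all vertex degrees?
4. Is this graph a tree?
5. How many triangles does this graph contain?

Count: 6 vertices, 6 edges.
Vertex 3 has neighbors [0, 4], degree = 2.
Handshaking lemma: 2 * 6 = 12.
A tree on 6 vertices has 5 edges. This graph has 6 edges (1 extra). Not a tree.
Number of triangles = 1.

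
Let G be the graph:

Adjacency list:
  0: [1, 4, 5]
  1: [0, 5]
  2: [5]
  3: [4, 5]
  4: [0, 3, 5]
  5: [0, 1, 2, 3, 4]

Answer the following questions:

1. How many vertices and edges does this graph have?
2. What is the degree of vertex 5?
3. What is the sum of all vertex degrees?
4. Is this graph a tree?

Count: 6 vertices, 8 edges.
Vertex 5 has neighbors [0, 1, 2, 3, 4], degree = 5.
Handshaking lemma: 2 * 8 = 16.
A tree on 6 vertices has 5 edges. This graph has 8 edges (3 extra). Not a tree.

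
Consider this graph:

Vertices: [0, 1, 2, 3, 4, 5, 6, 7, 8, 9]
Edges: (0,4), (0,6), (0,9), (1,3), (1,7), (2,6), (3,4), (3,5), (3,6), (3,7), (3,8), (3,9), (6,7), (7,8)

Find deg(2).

Vertex 2 has neighbors [6], so deg(2) = 1.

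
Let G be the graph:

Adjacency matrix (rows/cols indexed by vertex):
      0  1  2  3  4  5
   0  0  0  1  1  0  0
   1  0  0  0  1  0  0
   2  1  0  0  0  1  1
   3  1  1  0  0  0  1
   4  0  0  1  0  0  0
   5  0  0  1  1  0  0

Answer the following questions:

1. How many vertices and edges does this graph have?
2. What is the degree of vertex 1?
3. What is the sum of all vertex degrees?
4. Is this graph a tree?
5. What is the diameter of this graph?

Count: 6 vertices, 6 edges.
Vertex 1 has neighbors [3], degree = 1.
Handshaking lemma: 2 * 6 = 12.
A tree on 6 vertices has 5 edges. This graph has 6 edges (1 extra). Not a tree.
Diameter (longest shortest path) = 4.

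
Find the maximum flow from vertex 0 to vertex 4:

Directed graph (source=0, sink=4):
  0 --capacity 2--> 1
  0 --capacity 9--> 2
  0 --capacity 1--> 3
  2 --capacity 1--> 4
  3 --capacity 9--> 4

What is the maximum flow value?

Computing max flow:
  Flow on (0->2): 1/9
  Flow on (0->3): 1/1
  Flow on (2->4): 1/1
  Flow on (3->4): 1/9
Maximum flow = 2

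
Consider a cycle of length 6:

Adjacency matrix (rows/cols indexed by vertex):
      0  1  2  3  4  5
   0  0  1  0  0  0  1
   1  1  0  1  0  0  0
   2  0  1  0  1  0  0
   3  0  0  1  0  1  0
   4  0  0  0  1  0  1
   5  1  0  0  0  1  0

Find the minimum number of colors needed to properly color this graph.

This is an even cycle (C_6). Even cycles are bipartite.
Chromatic number = 2.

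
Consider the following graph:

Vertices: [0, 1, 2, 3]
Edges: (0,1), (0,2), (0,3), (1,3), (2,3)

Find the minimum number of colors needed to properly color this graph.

The graph has a maximum clique of size 3 (lower bound on chromatic number).
A valid 3-coloring: {0: 0, 1: 2, 2: 2, 3: 1}.
Chromatic number = 3.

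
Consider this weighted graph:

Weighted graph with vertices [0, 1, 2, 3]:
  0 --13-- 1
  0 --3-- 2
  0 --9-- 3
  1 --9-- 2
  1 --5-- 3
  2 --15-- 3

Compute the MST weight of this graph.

Applying Kruskal's algorithm (sort edges by weight, add if no cycle):
  Add (0,2) w=3
  Add (1,3) w=5
  Add (0,3) w=9
  Skip (1,2) w=9 (creates cycle)
  Skip (0,1) w=13 (creates cycle)
  Skip (2,3) w=15 (creates cycle)
MST weight = 17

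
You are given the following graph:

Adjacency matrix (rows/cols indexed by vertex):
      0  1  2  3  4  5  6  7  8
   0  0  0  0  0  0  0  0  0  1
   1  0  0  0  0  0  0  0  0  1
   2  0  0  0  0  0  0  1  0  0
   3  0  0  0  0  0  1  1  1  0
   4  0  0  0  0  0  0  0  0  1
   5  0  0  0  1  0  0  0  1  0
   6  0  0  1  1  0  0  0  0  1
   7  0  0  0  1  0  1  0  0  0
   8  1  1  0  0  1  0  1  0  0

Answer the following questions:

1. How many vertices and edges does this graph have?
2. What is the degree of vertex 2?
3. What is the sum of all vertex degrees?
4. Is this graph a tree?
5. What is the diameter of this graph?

Count: 9 vertices, 9 edges.
Vertex 2 has neighbors [6], degree = 1.
Handshaking lemma: 2 * 9 = 18.
A tree on 9 vertices has 8 edges. This graph has 9 edges (1 extra). Not a tree.
Diameter (longest shortest path) = 4.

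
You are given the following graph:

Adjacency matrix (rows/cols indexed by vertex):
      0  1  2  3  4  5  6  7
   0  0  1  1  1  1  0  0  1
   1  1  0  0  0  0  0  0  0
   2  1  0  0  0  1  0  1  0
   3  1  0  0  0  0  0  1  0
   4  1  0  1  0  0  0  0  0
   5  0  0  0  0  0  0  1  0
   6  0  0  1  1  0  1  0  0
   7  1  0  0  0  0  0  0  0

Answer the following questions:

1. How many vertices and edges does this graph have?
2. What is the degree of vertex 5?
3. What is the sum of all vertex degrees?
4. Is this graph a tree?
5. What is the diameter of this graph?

Count: 8 vertices, 9 edges.
Vertex 5 has neighbors [6], degree = 1.
Handshaking lemma: 2 * 9 = 18.
A tree on 8 vertices has 7 edges. This graph has 9 edges (2 extra). Not a tree.
Diameter (longest shortest path) = 4.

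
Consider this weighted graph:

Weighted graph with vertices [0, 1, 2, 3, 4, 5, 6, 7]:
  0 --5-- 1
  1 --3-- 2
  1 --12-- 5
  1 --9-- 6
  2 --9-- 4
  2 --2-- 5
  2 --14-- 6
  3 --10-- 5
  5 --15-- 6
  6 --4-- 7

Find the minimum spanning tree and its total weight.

Applying Kruskal's algorithm (sort edges by weight, add if no cycle):
  Add (2,5) w=2
  Add (1,2) w=3
  Add (6,7) w=4
  Add (0,1) w=5
  Add (1,6) w=9
  Add (2,4) w=9
  Add (3,5) w=10
  Skip (1,5) w=12 (creates cycle)
  Skip (2,6) w=14 (creates cycle)
  Skip (5,6) w=15 (creates cycle)
MST weight = 42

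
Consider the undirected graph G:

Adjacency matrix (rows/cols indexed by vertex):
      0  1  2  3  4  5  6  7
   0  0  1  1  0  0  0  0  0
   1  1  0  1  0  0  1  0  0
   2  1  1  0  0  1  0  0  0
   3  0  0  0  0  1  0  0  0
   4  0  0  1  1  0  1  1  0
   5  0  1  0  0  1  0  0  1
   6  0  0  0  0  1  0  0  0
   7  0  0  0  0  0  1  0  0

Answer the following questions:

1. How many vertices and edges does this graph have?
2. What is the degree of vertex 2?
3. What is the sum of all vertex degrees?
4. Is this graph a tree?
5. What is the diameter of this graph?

Count: 8 vertices, 9 edges.
Vertex 2 has neighbors [0, 1, 4], degree = 3.
Handshaking lemma: 2 * 9 = 18.
A tree on 8 vertices has 7 edges. This graph has 9 edges (2 extra). Not a tree.
Diameter (longest shortest path) = 3.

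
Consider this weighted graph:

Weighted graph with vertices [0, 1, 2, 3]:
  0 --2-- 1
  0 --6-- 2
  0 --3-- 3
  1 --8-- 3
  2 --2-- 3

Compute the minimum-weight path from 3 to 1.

Using Dijkstra's algorithm from vertex 3:
Shortest path: 3 -> 0 -> 1
Total weight: 3 + 2 = 5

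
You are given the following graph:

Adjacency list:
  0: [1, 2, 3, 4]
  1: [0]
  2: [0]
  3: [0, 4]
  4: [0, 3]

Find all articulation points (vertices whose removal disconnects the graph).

An articulation point is a vertex whose removal disconnects the graph.
Articulation points: [0]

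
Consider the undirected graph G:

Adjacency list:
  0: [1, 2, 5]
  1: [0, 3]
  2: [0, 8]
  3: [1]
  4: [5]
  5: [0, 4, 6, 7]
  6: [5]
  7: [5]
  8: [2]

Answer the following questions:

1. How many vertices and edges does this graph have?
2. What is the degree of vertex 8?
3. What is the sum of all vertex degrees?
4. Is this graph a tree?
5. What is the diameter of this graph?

Count: 9 vertices, 8 edges.
Vertex 8 has neighbors [2], degree = 1.
Handshaking lemma: 2 * 8 = 16.
A graph is a tree iff it is connected and has exactly n-1 edges. This graph is connected (all 9 vertices in one component) and has 9-1 = 8 edges. It is a tree.
Diameter (longest shortest path) = 4.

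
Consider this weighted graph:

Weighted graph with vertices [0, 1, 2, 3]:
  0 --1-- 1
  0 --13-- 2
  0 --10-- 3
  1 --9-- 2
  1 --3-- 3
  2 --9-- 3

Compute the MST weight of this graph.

Applying Kruskal's algorithm (sort edges by weight, add if no cycle):
  Add (0,1) w=1
  Add (1,3) w=3
  Add (1,2) w=9
  Skip (2,3) w=9 (creates cycle)
  Skip (0,3) w=10 (creates cycle)
  Skip (0,2) w=13 (creates cycle)
MST weight = 13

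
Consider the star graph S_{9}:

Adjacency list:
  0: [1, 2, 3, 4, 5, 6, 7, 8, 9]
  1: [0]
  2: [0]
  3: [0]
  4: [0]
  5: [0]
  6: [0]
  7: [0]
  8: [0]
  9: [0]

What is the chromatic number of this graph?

S_{9} has one hub adjacent to 9 leaves; leaves are pairwise non-adjacent.
Color the hub 0 and every leaf 1.
Chromatic number = 2.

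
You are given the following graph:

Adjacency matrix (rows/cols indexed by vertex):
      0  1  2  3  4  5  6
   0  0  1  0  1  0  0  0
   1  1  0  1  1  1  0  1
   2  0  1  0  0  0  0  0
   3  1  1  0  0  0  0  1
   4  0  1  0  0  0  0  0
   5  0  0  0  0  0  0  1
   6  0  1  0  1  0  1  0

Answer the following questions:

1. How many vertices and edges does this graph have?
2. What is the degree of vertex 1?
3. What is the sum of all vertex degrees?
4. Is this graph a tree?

Count: 7 vertices, 8 edges.
Vertex 1 has neighbors [0, 2, 3, 4, 6], degree = 5.
Handshaking lemma: 2 * 8 = 16.
A tree on 7 vertices has 6 edges. This graph has 8 edges (2 extra). Not a tree.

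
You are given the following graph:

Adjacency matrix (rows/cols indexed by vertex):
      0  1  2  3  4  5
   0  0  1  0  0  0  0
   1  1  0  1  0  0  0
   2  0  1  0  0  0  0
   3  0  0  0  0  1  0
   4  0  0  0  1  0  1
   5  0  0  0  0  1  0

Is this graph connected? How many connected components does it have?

Checking connectivity: the graph has 2 connected component(s).
Components: [[0, 1, 2], [3, 4, 5]]. The graph is NOT connected.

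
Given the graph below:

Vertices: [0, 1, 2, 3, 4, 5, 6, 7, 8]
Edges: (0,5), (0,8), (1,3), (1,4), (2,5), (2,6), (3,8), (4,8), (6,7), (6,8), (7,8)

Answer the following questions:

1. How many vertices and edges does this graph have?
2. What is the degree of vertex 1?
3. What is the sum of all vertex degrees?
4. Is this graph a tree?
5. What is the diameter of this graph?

Count: 9 vertices, 11 edges.
Vertex 1 has neighbors [3, 4], degree = 2.
Handshaking lemma: 2 * 11 = 22.
A tree on 9 vertices has 8 edges. This graph has 11 edges (3 extra). Not a tree.
Diameter (longest shortest path) = 4.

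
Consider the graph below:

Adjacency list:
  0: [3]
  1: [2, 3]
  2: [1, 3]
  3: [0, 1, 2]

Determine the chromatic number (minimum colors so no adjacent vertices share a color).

The graph has a maximum clique of size 3 (lower bound on chromatic number).
A valid 3-coloring: {0: 1, 1: 1, 2: 2, 3: 0}.
Chromatic number = 3.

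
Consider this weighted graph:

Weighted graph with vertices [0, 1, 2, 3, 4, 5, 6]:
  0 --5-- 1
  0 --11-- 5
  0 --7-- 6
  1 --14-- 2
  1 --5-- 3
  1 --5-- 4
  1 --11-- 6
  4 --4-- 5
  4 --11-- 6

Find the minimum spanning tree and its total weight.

Applying Kruskal's algorithm (sort edges by weight, add if no cycle):
  Add (4,5) w=4
  Add (0,1) w=5
  Add (1,3) w=5
  Add (1,4) w=5
  Add (0,6) w=7
  Skip (0,5) w=11 (creates cycle)
  Skip (1,6) w=11 (creates cycle)
  Skip (4,6) w=11 (creates cycle)
  Add (1,2) w=14
MST weight = 40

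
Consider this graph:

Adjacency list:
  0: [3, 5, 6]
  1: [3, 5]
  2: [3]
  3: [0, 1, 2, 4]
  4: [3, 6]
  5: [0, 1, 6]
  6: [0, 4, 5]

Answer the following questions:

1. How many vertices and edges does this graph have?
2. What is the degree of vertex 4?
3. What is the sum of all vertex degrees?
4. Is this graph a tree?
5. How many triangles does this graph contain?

Count: 7 vertices, 9 edges.
Vertex 4 has neighbors [3, 6], degree = 2.
Handshaking lemma: 2 * 9 = 18.
A tree on 7 vertices has 6 edges. This graph has 9 edges (3 extra). Not a tree.
Number of triangles = 1.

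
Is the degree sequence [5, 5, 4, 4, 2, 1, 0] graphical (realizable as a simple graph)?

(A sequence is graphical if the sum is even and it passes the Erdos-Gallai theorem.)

Sum of degrees = 21. Sum is odd, so the sequence is NOT graphical.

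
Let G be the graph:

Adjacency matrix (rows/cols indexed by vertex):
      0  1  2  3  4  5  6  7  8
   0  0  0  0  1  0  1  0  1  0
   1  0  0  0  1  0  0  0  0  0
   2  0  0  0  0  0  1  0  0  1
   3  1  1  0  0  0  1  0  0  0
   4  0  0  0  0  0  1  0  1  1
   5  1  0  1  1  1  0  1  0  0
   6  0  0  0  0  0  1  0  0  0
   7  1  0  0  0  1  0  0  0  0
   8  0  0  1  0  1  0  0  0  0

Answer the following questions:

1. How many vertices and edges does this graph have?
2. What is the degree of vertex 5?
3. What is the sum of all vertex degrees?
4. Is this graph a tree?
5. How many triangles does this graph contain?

Count: 9 vertices, 11 edges.
Vertex 5 has neighbors [0, 2, 3, 4, 6], degree = 5.
Handshaking lemma: 2 * 11 = 22.
A tree on 9 vertices has 8 edges. This graph has 11 edges (3 extra). Not a tree.
Number of triangles = 1.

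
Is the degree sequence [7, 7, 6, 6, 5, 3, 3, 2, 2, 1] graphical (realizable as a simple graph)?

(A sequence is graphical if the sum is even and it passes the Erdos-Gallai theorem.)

Sum of degrees = 42. Sum is even and passes Erdos-Gallai. The sequence IS graphical.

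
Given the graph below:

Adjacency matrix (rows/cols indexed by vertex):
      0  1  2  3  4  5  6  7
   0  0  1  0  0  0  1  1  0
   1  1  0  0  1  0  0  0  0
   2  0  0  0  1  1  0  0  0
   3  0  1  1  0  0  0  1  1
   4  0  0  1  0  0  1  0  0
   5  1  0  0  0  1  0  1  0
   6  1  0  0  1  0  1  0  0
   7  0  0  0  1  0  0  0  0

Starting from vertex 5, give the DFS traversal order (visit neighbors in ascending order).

DFS from vertex 5 (neighbors processed in ascending order):
Visit order: 5, 0, 1, 3, 2, 4, 6, 7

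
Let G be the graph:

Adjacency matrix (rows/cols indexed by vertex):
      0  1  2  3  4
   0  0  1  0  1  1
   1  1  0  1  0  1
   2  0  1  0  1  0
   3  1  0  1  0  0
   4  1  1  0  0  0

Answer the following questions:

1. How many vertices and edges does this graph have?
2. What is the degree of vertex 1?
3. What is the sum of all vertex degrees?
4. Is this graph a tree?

Count: 5 vertices, 6 edges.
Vertex 1 has neighbors [0, 2, 4], degree = 3.
Handshaking lemma: 2 * 6 = 12.
A tree on 5 vertices has 4 edges. This graph has 6 edges (2 extra). Not a tree.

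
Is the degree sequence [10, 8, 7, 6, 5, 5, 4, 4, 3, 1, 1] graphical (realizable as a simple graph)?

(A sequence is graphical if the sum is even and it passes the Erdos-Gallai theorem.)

Sum of degrees = 54. Sum is even and passes Erdos-Gallai. The sequence IS graphical.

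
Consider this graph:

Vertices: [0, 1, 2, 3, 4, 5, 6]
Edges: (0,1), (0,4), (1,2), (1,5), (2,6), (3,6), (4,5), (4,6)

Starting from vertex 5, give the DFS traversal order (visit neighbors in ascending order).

DFS from vertex 5 (neighbors processed in ascending order):
Visit order: 5, 1, 0, 4, 6, 2, 3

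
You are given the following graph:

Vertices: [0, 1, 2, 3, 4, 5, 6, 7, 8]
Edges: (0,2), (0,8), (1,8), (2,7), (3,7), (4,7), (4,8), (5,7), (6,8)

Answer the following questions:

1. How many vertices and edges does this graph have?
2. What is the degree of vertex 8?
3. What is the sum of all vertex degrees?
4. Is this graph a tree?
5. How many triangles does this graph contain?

Count: 9 vertices, 9 edges.
Vertex 8 has neighbors [0, 1, 4, 6], degree = 4.
Handshaking lemma: 2 * 9 = 18.
A tree on 9 vertices has 8 edges. This graph has 9 edges (1 extra). Not a tree.
Number of triangles = 0.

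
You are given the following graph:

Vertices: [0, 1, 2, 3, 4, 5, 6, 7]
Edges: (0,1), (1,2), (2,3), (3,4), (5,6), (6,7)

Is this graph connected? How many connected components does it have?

Checking connectivity: the graph has 2 connected component(s).
Components: [[0, 1, 2, 3, 4], [5, 6, 7]]. The graph is NOT connected.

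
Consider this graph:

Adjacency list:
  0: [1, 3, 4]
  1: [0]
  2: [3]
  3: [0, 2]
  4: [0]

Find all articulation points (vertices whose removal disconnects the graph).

An articulation point is a vertex whose removal disconnects the graph.
Articulation points: [0, 3]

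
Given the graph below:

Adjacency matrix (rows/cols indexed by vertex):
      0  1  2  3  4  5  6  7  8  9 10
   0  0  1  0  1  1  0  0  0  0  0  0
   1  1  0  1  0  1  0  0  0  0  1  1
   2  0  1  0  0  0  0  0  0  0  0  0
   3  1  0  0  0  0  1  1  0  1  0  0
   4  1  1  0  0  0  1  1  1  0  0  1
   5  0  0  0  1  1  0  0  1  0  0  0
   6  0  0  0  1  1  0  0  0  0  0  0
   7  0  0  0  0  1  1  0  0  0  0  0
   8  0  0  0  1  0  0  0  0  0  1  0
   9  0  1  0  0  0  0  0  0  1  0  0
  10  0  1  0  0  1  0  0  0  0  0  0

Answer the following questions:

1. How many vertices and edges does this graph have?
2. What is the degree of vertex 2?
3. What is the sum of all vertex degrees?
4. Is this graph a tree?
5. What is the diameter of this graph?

Count: 11 vertices, 16 edges.
Vertex 2 has neighbors [1], degree = 1.
Handshaking lemma: 2 * 16 = 32.
A tree on 11 vertices has 10 edges. This graph has 16 edges (6 extra). Not a tree.
Diameter (longest shortest path) = 3.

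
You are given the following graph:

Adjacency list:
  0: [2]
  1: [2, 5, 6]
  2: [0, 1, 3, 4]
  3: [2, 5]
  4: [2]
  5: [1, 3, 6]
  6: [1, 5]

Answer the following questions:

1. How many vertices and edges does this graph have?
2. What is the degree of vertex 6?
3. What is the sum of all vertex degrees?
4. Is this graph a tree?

Count: 7 vertices, 8 edges.
Vertex 6 has neighbors [1, 5], degree = 2.
Handshaking lemma: 2 * 8 = 16.
A tree on 7 vertices has 6 edges. This graph has 8 edges (2 extra). Not a tree.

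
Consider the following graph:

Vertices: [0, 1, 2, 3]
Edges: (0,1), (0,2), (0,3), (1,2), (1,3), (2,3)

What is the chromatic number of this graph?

The graph has a maximum clique of size 4 (lower bound on chromatic number).
A valid 4-coloring: {0: 0, 1: 1, 2: 2, 3: 3}.
Chromatic number = 4.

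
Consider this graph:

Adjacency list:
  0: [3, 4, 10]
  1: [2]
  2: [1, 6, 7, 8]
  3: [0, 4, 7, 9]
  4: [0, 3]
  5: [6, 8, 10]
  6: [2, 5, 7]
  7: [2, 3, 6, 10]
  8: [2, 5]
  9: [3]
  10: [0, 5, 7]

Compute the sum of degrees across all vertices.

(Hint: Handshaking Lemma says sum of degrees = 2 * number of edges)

Count edges: 15 edges.
By Handshaking Lemma: sum of degrees = 2 * 15 = 30.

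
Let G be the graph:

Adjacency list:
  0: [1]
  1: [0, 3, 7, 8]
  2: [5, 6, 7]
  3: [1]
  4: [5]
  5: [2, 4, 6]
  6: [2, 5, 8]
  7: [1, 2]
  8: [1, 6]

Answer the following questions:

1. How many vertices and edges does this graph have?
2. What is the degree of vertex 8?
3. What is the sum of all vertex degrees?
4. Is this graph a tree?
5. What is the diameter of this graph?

Count: 9 vertices, 10 edges.
Vertex 8 has neighbors [1, 6], degree = 2.
Handshaking lemma: 2 * 10 = 20.
A tree on 9 vertices has 8 edges. This graph has 10 edges (2 extra). Not a tree.
Diameter (longest shortest path) = 5.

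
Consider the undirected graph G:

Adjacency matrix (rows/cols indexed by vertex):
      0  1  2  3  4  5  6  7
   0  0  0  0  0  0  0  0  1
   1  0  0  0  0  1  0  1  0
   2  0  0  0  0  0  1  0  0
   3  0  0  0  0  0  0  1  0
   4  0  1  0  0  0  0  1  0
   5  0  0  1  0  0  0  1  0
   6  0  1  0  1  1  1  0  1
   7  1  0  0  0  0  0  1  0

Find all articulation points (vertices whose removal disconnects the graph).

An articulation point is a vertex whose removal disconnects the graph.
Articulation points: [5, 6, 7]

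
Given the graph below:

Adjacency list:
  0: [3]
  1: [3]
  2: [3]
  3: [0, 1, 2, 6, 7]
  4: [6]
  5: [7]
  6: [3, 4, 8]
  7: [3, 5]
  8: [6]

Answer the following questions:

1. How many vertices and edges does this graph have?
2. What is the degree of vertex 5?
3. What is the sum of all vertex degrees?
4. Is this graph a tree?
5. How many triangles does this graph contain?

Count: 9 vertices, 8 edges.
Vertex 5 has neighbors [7], degree = 1.
Handshaking lemma: 2 * 8 = 16.
A graph is a tree iff it is connected and has exactly n-1 edges. This graph is connected (all 9 vertices in one component) and has 9-1 = 8 edges. It is a tree.
Number of triangles = 0.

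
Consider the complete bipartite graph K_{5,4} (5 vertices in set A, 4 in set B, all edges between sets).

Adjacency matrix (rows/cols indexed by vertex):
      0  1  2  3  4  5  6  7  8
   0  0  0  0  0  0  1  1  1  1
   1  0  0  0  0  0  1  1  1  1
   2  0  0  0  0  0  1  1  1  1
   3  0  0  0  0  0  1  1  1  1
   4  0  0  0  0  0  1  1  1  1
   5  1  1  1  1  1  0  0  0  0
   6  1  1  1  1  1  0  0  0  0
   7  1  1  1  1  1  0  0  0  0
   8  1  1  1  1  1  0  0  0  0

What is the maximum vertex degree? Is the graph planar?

Set-A vertices have degree 4; set-B vertices have degree 5. Maximum degree = max(5,4) = 5.
K_{5,4} contains K_{3,3} as a subgraph (since both sides have >= 3 vertices); by Kuratowski's theorem it is not planar.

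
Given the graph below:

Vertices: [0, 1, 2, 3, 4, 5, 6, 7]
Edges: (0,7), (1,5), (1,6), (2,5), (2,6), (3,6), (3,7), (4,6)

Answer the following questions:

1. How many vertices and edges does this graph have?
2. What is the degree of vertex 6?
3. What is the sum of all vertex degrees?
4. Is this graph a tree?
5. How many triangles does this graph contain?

Count: 8 vertices, 8 edges.
Vertex 6 has neighbors [1, 2, 3, 4], degree = 4.
Handshaking lemma: 2 * 8 = 16.
A tree on 8 vertices has 7 edges. This graph has 8 edges (1 extra). Not a tree.
Number of triangles = 0.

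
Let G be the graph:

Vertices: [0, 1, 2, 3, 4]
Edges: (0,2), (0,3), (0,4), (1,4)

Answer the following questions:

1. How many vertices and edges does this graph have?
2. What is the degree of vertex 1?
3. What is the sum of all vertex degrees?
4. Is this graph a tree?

Count: 5 vertices, 4 edges.
Vertex 1 has neighbors [4], degree = 1.
Handshaking lemma: 2 * 4 = 8.
A graph is a tree iff it is connected and has exactly n-1 edges. This graph is connected (all 5 vertices in one component) and has 5-1 = 4 edges. It is a tree.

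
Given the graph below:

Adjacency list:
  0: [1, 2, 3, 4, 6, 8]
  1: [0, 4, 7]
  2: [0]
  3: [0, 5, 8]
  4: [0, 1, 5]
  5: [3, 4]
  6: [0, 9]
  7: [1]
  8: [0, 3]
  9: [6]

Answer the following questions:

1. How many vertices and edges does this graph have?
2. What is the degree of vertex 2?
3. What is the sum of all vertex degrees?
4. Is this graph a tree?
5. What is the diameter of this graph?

Count: 10 vertices, 12 edges.
Vertex 2 has neighbors [0], degree = 1.
Handshaking lemma: 2 * 12 = 24.
A tree on 10 vertices has 9 edges. This graph has 12 edges (3 extra). Not a tree.
Diameter (longest shortest path) = 4.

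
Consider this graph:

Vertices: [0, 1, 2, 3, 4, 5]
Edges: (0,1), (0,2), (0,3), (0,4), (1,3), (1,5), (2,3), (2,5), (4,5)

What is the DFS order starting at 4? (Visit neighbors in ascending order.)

DFS from vertex 4 (neighbors processed in ascending order):
Visit order: 4, 0, 1, 3, 2, 5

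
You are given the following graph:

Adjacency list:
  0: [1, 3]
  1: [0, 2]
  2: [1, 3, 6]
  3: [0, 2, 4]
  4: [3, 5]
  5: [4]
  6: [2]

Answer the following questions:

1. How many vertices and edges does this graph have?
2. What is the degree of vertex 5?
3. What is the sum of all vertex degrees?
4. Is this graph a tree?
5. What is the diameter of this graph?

Count: 7 vertices, 7 edges.
Vertex 5 has neighbors [4], degree = 1.
Handshaking lemma: 2 * 7 = 14.
A tree on 7 vertices has 6 edges. This graph has 7 edges (1 extra). Not a tree.
Diameter (longest shortest path) = 4.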